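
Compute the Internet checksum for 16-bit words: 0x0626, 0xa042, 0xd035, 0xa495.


Sum all words (with carry folding):
+ 0x0626 = 0x0626
+ 0xa042 = 0xa668
+ 0xd035 = 0x769e
+ 0xa495 = 0x1b34
One's complement: ~0x1b34
Checksum = 0xe4cb


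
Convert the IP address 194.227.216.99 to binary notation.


194 = 11000010
227 = 11100011
216 = 11011000
99 = 01100011
Binary: 11000010.11100011.11011000.01100011


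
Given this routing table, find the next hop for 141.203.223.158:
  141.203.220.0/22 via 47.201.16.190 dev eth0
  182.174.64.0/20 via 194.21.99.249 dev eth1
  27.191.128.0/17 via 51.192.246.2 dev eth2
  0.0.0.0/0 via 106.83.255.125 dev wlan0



Longest prefix match for 141.203.223.158:
  /22 141.203.220.0: MATCH
  /20 182.174.64.0: no
  /17 27.191.128.0: no
  /0 0.0.0.0: MATCH
Selected: next-hop 47.201.16.190 via eth0 (matched /22)


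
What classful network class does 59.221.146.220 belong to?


First octet: 59
Binary: 00111011
0xxxxxxx -> Class A (1-126)
Class A, default mask 255.0.0.0 (/8)


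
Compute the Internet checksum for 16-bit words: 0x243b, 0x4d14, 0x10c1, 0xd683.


Sum all words (with carry folding):
+ 0x243b = 0x243b
+ 0x4d14 = 0x714f
+ 0x10c1 = 0x8210
+ 0xd683 = 0x5894
One's complement: ~0x5894
Checksum = 0xa76b


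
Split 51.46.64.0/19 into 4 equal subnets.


New prefix = 19 + 2 = 21
Each subnet has 2048 addresses
  51.46.64.0/21
  51.46.72.0/21
  51.46.80.0/21
  51.46.88.0/21
Subnets: 51.46.64.0/21, 51.46.72.0/21, 51.46.80.0/21, 51.46.88.0/21


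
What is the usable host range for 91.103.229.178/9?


Network: 91.0.0.0
Broadcast: 91.127.255.255
First usable = network + 1
Last usable = broadcast - 1
Range: 91.0.0.1 to 91.127.255.254


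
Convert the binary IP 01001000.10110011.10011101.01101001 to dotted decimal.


01001000 = 72
10110011 = 179
10011101 = 157
01101001 = 105
IP: 72.179.157.105


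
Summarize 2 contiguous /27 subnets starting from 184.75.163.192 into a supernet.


Original prefix: /27
Number of subnets: 2 = 2^1
New prefix = 27 - 1 = 26
Supernet: 184.75.163.192/26


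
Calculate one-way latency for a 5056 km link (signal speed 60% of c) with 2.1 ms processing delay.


Speed = 0.6 * 3e5 km/s = 180000 km/s
Propagation delay = 5056 / 180000 = 0.0281 s = 28.0889 ms
Processing delay = 2.1 ms
Total one-way latency = 30.1889 ms


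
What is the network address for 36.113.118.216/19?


IP:   00100100.01110001.01110110.11011000
Mask: 11111111.11111111.11100000.00000000
AND operation:
Net:  00100100.01110001.01100000.00000000
Network: 36.113.96.0/19


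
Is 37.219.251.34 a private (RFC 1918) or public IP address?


RFC 1918 private ranges:
  10.0.0.0/8 (10.0.0.0 - 10.255.255.255)
  172.16.0.0/12 (172.16.0.0 - 172.31.255.255)
  192.168.0.0/16 (192.168.0.0 - 192.168.255.255)
Public (not in any RFC 1918 range)


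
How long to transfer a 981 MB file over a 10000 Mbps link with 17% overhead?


Effective throughput = 10000 * (1 - 17/100) = 8300 Mbps
File size in Mb = 981 * 8 = 7848 Mb
Time = 7848 / 8300
Time = 0.9455 seconds


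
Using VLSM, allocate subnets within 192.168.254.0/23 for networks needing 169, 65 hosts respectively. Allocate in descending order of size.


169 hosts -> /24 (254 usable): 192.168.254.0/24
65 hosts -> /25 (126 usable): 192.168.255.0/25
Allocation: 192.168.254.0/24 (169 hosts, 254 usable); 192.168.255.0/25 (65 hosts, 126 usable)


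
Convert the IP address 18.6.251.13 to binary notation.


18 = 00010010
6 = 00000110
251 = 11111011
13 = 00001101
Binary: 00010010.00000110.11111011.00001101


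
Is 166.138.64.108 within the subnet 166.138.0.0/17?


Subnet network: 166.138.0.0
Test IP AND mask: 166.138.0.0
Yes, 166.138.64.108 is in 166.138.0.0/17


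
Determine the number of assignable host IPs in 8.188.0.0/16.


Host bits = 32 - 16 = 16
Total addresses = 2^16 = 65536
Usable = total - 2 (network and broadcast)
Usable hosts: 65534


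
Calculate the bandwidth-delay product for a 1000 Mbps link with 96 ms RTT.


BDP = bandwidth * RTT
= 1000 Mbps * 96 ms
= 1000 * 1e6 * 96 / 1000 bits
= 96000000 bits
= 12000000 bytes
= 11718.75 KB
BDP = 96000000 bits (12000000 bytes)


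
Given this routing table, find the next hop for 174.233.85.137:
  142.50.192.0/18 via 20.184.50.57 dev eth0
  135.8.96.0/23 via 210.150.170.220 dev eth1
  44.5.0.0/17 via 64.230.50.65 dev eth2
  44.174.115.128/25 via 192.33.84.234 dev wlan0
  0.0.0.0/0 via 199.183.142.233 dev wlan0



Longest prefix match for 174.233.85.137:
  /18 142.50.192.0: no
  /23 135.8.96.0: no
  /17 44.5.0.0: no
  /25 44.174.115.128: no
  /0 0.0.0.0: MATCH
Selected: next-hop 199.183.142.233 via wlan0 (matched /0)


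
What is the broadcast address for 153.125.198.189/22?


Network: 153.125.196.0/22
Host bits = 10
Set all host bits to 1:
Broadcast: 153.125.199.255


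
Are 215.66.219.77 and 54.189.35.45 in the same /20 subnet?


Mask: 255.255.240.0
215.66.219.77 AND mask = 215.66.208.0
54.189.35.45 AND mask = 54.189.32.0
No, different subnets (215.66.208.0 vs 54.189.32.0)


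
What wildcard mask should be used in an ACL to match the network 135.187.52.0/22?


Subnet mask: 255.255.252.0
Wildcard = 255.255.255.255 - subnet mask
255 - 255 = 0
255 - 255 = 0
255 - 252 = 3
255 - 0 = 255
Wildcard: 0.0.3.255


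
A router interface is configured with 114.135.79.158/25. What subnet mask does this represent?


/25 means 25 network bits, 7 host bits
Binary: 11111111111111111111111110000000
Mask: 255.255.255.128


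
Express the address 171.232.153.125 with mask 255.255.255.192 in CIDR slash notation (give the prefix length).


Binary: 11111111.11111111.11111111.11000000
Count leading 1s
Prefix: /26


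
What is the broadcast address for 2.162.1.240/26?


Network: 2.162.1.192/26
Host bits = 6
Set all host bits to 1:
Broadcast: 2.162.1.255


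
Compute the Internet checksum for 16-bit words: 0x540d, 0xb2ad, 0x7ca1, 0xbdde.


Sum all words (with carry folding):
+ 0x540d = 0x540d
+ 0xb2ad = 0x06bb
+ 0x7ca1 = 0x835c
+ 0xbdde = 0x413b
One's complement: ~0x413b
Checksum = 0xbec4


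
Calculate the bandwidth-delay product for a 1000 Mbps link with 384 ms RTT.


BDP = bandwidth * RTT
= 1000 Mbps * 384 ms
= 1000 * 1e6 * 384 / 1000 bits
= 384000000 bits
= 48000000 bytes
= 46875 KB
BDP = 384000000 bits (48000000 bytes)


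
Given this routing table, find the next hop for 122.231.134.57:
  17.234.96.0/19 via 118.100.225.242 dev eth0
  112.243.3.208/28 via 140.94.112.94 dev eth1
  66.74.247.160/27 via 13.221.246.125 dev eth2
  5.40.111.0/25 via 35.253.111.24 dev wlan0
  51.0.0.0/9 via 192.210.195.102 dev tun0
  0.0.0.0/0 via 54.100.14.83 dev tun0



Longest prefix match for 122.231.134.57:
  /19 17.234.96.0: no
  /28 112.243.3.208: no
  /27 66.74.247.160: no
  /25 5.40.111.0: no
  /9 51.0.0.0: no
  /0 0.0.0.0: MATCH
Selected: next-hop 54.100.14.83 via tun0 (matched /0)


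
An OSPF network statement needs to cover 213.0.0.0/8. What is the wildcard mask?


Subnet mask: 255.0.0.0
Wildcard = 255.255.255.255 - subnet mask
255 - 255 = 0
255 - 0 = 255
255 - 0 = 255
255 - 0 = 255
Wildcard: 0.255.255.255


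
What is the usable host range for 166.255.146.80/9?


Network: 166.128.0.0
Broadcast: 166.255.255.255
First usable = network + 1
Last usable = broadcast - 1
Range: 166.128.0.1 to 166.255.255.254


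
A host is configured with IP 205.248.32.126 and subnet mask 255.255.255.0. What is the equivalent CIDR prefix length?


Binary: 11111111.11111111.11111111.00000000
Count leading 1s
Prefix: /24


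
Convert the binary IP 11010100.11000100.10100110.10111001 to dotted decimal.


11010100 = 212
11000100 = 196
10100110 = 166
10111001 = 185
IP: 212.196.166.185


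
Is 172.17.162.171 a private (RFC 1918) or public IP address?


RFC 1918 private ranges:
  10.0.0.0/8 (10.0.0.0 - 10.255.255.255)
  172.16.0.0/12 (172.16.0.0 - 172.31.255.255)
  192.168.0.0/16 (192.168.0.0 - 192.168.255.255)
Private (in 172.16.0.0/12)


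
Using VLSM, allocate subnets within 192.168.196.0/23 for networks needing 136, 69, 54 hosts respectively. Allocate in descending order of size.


136 hosts -> /24 (254 usable): 192.168.196.0/24
69 hosts -> /25 (126 usable): 192.168.197.0/25
54 hosts -> /26 (62 usable): 192.168.197.128/26
Allocation: 192.168.196.0/24 (136 hosts, 254 usable); 192.168.197.0/25 (69 hosts, 126 usable); 192.168.197.128/26 (54 hosts, 62 usable)


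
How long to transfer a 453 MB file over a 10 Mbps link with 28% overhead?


Effective throughput = 10 * (1 - 28/100) = 7.2 Mbps
File size in Mb = 453 * 8 = 3624 Mb
Time = 3624 / 7.2
Time = 503.3333 seconds


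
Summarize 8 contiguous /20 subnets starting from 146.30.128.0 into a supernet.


Original prefix: /20
Number of subnets: 8 = 2^3
New prefix = 20 - 3 = 17
Supernet: 146.30.128.0/17


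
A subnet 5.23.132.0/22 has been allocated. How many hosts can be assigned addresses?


Host bits = 32 - 22 = 10
Total addresses = 2^10 = 1024
Usable = total - 2 (network and broadcast)
Usable hosts: 1022


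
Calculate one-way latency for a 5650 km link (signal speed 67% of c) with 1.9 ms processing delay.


Speed = 0.67 * 3e5 km/s = 201000 km/s
Propagation delay = 5650 / 201000 = 0.0281 s = 28.1095 ms
Processing delay = 1.9 ms
Total one-way latency = 30.0095 ms


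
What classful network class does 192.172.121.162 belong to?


First octet: 192
Binary: 11000000
110xxxxx -> Class C (192-223)
Class C, default mask 255.255.255.0 (/24)


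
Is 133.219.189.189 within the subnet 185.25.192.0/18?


Subnet network: 185.25.192.0
Test IP AND mask: 133.219.128.0
No, 133.219.189.189 is not in 185.25.192.0/18


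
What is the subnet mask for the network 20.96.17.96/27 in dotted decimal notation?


/27 means 27 network bits, 5 host bits
Binary: 11111111111111111111111111100000
Mask: 255.255.255.224


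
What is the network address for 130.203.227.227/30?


IP:   10000010.11001011.11100011.11100011
Mask: 11111111.11111111.11111111.11111100
AND operation:
Net:  10000010.11001011.11100011.11100000
Network: 130.203.227.224/30


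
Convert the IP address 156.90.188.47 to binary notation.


156 = 10011100
90 = 01011010
188 = 10111100
47 = 00101111
Binary: 10011100.01011010.10111100.00101111


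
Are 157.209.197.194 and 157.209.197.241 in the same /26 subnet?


Mask: 255.255.255.192
157.209.197.194 AND mask = 157.209.197.192
157.209.197.241 AND mask = 157.209.197.192
Yes, same subnet (157.209.197.192)


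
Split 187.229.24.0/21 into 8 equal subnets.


New prefix = 21 + 3 = 24
Each subnet has 256 addresses
  187.229.24.0/24
  187.229.25.0/24
  187.229.26.0/24
  187.229.27.0/24
  187.229.28.0/24
  187.229.29.0/24
  187.229.30.0/24
  187.229.31.0/24
Subnets: 187.229.24.0/24, 187.229.25.0/24, 187.229.26.0/24, 187.229.27.0/24, 187.229.28.0/24, 187.229.29.0/24, 187.229.30.0/24, 187.229.31.0/24


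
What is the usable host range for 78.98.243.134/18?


Network: 78.98.192.0
Broadcast: 78.98.255.255
First usable = network + 1
Last usable = broadcast - 1
Range: 78.98.192.1 to 78.98.255.254


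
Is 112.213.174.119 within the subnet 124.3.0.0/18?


Subnet network: 124.3.0.0
Test IP AND mask: 112.213.128.0
No, 112.213.174.119 is not in 124.3.0.0/18


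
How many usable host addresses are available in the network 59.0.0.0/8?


Host bits = 32 - 8 = 24
Total addresses = 2^24 = 16777216
Usable = total - 2 (network and broadcast)
Usable hosts: 16777214


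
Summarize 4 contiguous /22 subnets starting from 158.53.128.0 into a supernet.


Original prefix: /22
Number of subnets: 4 = 2^2
New prefix = 22 - 2 = 20
Supernet: 158.53.128.0/20


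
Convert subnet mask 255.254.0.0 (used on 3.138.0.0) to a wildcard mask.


Subnet mask: 255.254.0.0
Wildcard = 255.255.255.255 - subnet mask
255 - 255 = 0
255 - 254 = 1
255 - 0 = 255
255 - 0 = 255
Wildcard: 0.1.255.255


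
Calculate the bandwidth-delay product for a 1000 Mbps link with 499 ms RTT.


BDP = bandwidth * RTT
= 1000 Mbps * 499 ms
= 1000 * 1e6 * 499 / 1000 bits
= 499000000 bits
= 62375000 bytes
= 60913.0859 KB
BDP = 499000000 bits (62375000 bytes)


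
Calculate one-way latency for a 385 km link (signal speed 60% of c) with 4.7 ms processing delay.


Speed = 0.6 * 3e5 km/s = 180000 km/s
Propagation delay = 385 / 180000 = 0.0021 s = 2.1389 ms
Processing delay = 4.7 ms
Total one-way latency = 6.8389 ms


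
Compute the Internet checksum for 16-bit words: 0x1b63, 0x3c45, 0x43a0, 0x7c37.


Sum all words (with carry folding):
+ 0x1b63 = 0x1b63
+ 0x3c45 = 0x57a8
+ 0x43a0 = 0x9b48
+ 0x7c37 = 0x1780
One's complement: ~0x1780
Checksum = 0xe87f


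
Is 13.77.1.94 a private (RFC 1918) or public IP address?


RFC 1918 private ranges:
  10.0.0.0/8 (10.0.0.0 - 10.255.255.255)
  172.16.0.0/12 (172.16.0.0 - 172.31.255.255)
  192.168.0.0/16 (192.168.0.0 - 192.168.255.255)
Public (not in any RFC 1918 range)


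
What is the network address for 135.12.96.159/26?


IP:   10000111.00001100.01100000.10011111
Mask: 11111111.11111111.11111111.11000000
AND operation:
Net:  10000111.00001100.01100000.10000000
Network: 135.12.96.128/26


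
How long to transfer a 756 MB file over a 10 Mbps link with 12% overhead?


Effective throughput = 10 * (1 - 12/100) = 8.8 Mbps
File size in Mb = 756 * 8 = 6048 Mb
Time = 6048 / 8.8
Time = 687.2727 seconds


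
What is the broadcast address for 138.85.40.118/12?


Network: 138.80.0.0/12
Host bits = 20
Set all host bits to 1:
Broadcast: 138.95.255.255


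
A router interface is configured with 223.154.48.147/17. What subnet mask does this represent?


/17 means 17 network bits, 15 host bits
Binary: 11111111111111111000000000000000
Mask: 255.255.128.0


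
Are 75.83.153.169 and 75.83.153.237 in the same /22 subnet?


Mask: 255.255.252.0
75.83.153.169 AND mask = 75.83.152.0
75.83.153.237 AND mask = 75.83.152.0
Yes, same subnet (75.83.152.0)


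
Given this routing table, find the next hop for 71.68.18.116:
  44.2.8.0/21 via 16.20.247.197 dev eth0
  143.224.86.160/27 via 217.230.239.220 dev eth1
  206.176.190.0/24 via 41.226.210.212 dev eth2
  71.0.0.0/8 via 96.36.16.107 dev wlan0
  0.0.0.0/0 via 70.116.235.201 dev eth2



Longest prefix match for 71.68.18.116:
  /21 44.2.8.0: no
  /27 143.224.86.160: no
  /24 206.176.190.0: no
  /8 71.0.0.0: MATCH
  /0 0.0.0.0: MATCH
Selected: next-hop 96.36.16.107 via wlan0 (matched /8)


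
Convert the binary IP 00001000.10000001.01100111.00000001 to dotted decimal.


00001000 = 8
10000001 = 129
01100111 = 103
00000001 = 1
IP: 8.129.103.1


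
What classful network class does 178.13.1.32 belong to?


First octet: 178
Binary: 10110010
10xxxxxx -> Class B (128-191)
Class B, default mask 255.255.0.0 (/16)


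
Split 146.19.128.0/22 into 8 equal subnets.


New prefix = 22 + 3 = 25
Each subnet has 128 addresses
  146.19.128.0/25
  146.19.128.128/25
  146.19.129.0/25
  146.19.129.128/25
  146.19.130.0/25
  146.19.130.128/25
  146.19.131.0/25
  146.19.131.128/25
Subnets: 146.19.128.0/25, 146.19.128.128/25, 146.19.129.0/25, 146.19.129.128/25, 146.19.130.0/25, 146.19.130.128/25, 146.19.131.0/25, 146.19.131.128/25


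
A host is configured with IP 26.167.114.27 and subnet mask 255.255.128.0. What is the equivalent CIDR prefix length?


Binary: 11111111.11111111.10000000.00000000
Count leading 1s
Prefix: /17


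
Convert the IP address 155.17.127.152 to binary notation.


155 = 10011011
17 = 00010001
127 = 01111111
152 = 10011000
Binary: 10011011.00010001.01111111.10011000


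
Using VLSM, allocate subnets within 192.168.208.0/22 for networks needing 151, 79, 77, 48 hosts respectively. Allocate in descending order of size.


151 hosts -> /24 (254 usable): 192.168.208.0/24
79 hosts -> /25 (126 usable): 192.168.209.0/25
77 hosts -> /25 (126 usable): 192.168.209.128/25
48 hosts -> /26 (62 usable): 192.168.210.0/26
Allocation: 192.168.208.0/24 (151 hosts, 254 usable); 192.168.209.0/25 (79 hosts, 126 usable); 192.168.209.128/25 (77 hosts, 126 usable); 192.168.210.0/26 (48 hosts, 62 usable)


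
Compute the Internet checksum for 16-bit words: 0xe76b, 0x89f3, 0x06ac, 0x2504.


Sum all words (with carry folding):
+ 0xe76b = 0xe76b
+ 0x89f3 = 0x715f
+ 0x06ac = 0x780b
+ 0x2504 = 0x9d0f
One's complement: ~0x9d0f
Checksum = 0x62f0


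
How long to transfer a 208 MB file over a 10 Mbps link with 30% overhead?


Effective throughput = 10 * (1 - 30/100) = 7 Mbps
File size in Mb = 208 * 8 = 1664 Mb
Time = 1664 / 7
Time = 237.7143 seconds


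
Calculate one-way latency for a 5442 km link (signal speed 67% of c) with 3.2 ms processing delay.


Speed = 0.67 * 3e5 km/s = 201000 km/s
Propagation delay = 5442 / 201000 = 0.0271 s = 27.0746 ms
Processing delay = 3.2 ms
Total one-way latency = 30.2746 ms


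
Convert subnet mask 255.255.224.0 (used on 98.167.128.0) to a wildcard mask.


Subnet mask: 255.255.224.0
Wildcard = 255.255.255.255 - subnet mask
255 - 255 = 0
255 - 255 = 0
255 - 224 = 31
255 - 0 = 255
Wildcard: 0.0.31.255


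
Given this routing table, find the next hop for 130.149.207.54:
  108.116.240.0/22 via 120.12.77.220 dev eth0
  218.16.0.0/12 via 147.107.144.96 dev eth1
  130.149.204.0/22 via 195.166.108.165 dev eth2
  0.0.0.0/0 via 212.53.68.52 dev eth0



Longest prefix match for 130.149.207.54:
  /22 108.116.240.0: no
  /12 218.16.0.0: no
  /22 130.149.204.0: MATCH
  /0 0.0.0.0: MATCH
Selected: next-hop 195.166.108.165 via eth2 (matched /22)


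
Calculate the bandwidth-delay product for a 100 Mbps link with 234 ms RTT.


BDP = bandwidth * RTT
= 100 Mbps * 234 ms
= 100 * 1e6 * 234 / 1000 bits
= 23400000 bits
= 2925000 bytes
= 2856.4453 KB
BDP = 23400000 bits (2925000 bytes)


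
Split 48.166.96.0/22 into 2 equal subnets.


New prefix = 22 + 1 = 23
Each subnet has 512 addresses
  48.166.96.0/23
  48.166.98.0/23
Subnets: 48.166.96.0/23, 48.166.98.0/23


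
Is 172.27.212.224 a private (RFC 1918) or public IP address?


RFC 1918 private ranges:
  10.0.0.0/8 (10.0.0.0 - 10.255.255.255)
  172.16.0.0/12 (172.16.0.0 - 172.31.255.255)
  192.168.0.0/16 (192.168.0.0 - 192.168.255.255)
Private (in 172.16.0.0/12)


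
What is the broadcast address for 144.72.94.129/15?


Network: 144.72.0.0/15
Host bits = 17
Set all host bits to 1:
Broadcast: 144.73.255.255


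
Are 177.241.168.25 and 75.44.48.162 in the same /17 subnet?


Mask: 255.255.128.0
177.241.168.25 AND mask = 177.241.128.0
75.44.48.162 AND mask = 75.44.0.0
No, different subnets (177.241.128.0 vs 75.44.0.0)


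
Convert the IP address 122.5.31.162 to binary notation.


122 = 01111010
5 = 00000101
31 = 00011111
162 = 10100010
Binary: 01111010.00000101.00011111.10100010


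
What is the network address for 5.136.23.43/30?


IP:   00000101.10001000.00010111.00101011
Mask: 11111111.11111111.11111111.11111100
AND operation:
Net:  00000101.10001000.00010111.00101000
Network: 5.136.23.40/30


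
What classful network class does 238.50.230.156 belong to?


First octet: 238
Binary: 11101110
1110xxxx -> Class D (224-239)
Class D (multicast), default mask N/A


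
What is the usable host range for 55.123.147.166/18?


Network: 55.123.128.0
Broadcast: 55.123.191.255
First usable = network + 1
Last usable = broadcast - 1
Range: 55.123.128.1 to 55.123.191.254


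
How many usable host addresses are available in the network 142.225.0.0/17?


Host bits = 32 - 17 = 15
Total addresses = 2^15 = 32768
Usable = total - 2 (network and broadcast)
Usable hosts: 32766


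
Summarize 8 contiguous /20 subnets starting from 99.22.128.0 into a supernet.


Original prefix: /20
Number of subnets: 8 = 2^3
New prefix = 20 - 3 = 17
Supernet: 99.22.128.0/17


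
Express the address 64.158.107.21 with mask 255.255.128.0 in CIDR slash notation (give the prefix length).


Binary: 11111111.11111111.10000000.00000000
Count leading 1s
Prefix: /17


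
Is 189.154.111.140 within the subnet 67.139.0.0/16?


Subnet network: 67.139.0.0
Test IP AND mask: 189.154.0.0
No, 189.154.111.140 is not in 67.139.0.0/16


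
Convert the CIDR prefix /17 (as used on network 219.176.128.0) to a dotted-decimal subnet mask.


/17 means 17 network bits, 15 host bits
Binary: 11111111111111111000000000000000
Mask: 255.255.128.0


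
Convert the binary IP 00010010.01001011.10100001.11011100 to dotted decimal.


00010010 = 18
01001011 = 75
10100001 = 161
11011100 = 220
IP: 18.75.161.220


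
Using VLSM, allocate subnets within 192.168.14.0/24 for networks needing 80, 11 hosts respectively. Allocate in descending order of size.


80 hosts -> /25 (126 usable): 192.168.14.0/25
11 hosts -> /28 (14 usable): 192.168.14.128/28
Allocation: 192.168.14.0/25 (80 hosts, 126 usable); 192.168.14.128/28 (11 hosts, 14 usable)


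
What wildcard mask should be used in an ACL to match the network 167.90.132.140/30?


Subnet mask: 255.255.255.252
Wildcard = 255.255.255.255 - subnet mask
255 - 255 = 0
255 - 255 = 0
255 - 255 = 0
255 - 252 = 3
Wildcard: 0.0.0.3


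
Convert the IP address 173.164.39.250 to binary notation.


173 = 10101101
164 = 10100100
39 = 00100111
250 = 11111010
Binary: 10101101.10100100.00100111.11111010


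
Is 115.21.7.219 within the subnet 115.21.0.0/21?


Subnet network: 115.21.0.0
Test IP AND mask: 115.21.0.0
Yes, 115.21.7.219 is in 115.21.0.0/21


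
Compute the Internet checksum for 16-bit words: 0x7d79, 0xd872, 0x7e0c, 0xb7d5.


Sum all words (with carry folding):
+ 0x7d79 = 0x7d79
+ 0xd872 = 0x55ec
+ 0x7e0c = 0xd3f8
+ 0xb7d5 = 0x8bce
One's complement: ~0x8bce
Checksum = 0x7431


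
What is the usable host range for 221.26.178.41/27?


Network: 221.26.178.32
Broadcast: 221.26.178.63
First usable = network + 1
Last usable = broadcast - 1
Range: 221.26.178.33 to 221.26.178.62


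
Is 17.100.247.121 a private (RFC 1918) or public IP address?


RFC 1918 private ranges:
  10.0.0.0/8 (10.0.0.0 - 10.255.255.255)
  172.16.0.0/12 (172.16.0.0 - 172.31.255.255)
  192.168.0.0/16 (192.168.0.0 - 192.168.255.255)
Public (not in any RFC 1918 range)


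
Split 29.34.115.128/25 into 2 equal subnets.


New prefix = 25 + 1 = 26
Each subnet has 64 addresses
  29.34.115.128/26
  29.34.115.192/26
Subnets: 29.34.115.128/26, 29.34.115.192/26


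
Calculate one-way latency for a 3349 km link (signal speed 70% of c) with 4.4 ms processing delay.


Speed = 0.7 * 3e5 km/s = 210000 km/s
Propagation delay = 3349 / 210000 = 0.0159 s = 15.9476 ms
Processing delay = 4.4 ms
Total one-way latency = 20.3476 ms


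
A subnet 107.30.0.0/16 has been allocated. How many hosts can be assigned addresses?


Host bits = 32 - 16 = 16
Total addresses = 2^16 = 65536
Usable = total - 2 (network and broadcast)
Usable hosts: 65534


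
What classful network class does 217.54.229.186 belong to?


First octet: 217
Binary: 11011001
110xxxxx -> Class C (192-223)
Class C, default mask 255.255.255.0 (/24)


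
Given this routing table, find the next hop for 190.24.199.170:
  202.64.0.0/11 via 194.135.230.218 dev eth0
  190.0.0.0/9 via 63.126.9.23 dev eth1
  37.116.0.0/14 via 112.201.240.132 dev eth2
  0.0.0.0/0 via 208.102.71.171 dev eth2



Longest prefix match for 190.24.199.170:
  /11 202.64.0.0: no
  /9 190.0.0.0: MATCH
  /14 37.116.0.0: no
  /0 0.0.0.0: MATCH
Selected: next-hop 63.126.9.23 via eth1 (matched /9)


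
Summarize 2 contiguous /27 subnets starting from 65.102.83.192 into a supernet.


Original prefix: /27
Number of subnets: 2 = 2^1
New prefix = 27 - 1 = 26
Supernet: 65.102.83.192/26


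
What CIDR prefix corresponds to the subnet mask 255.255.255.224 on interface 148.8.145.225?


Binary: 11111111.11111111.11111111.11100000
Count leading 1s
Prefix: /27


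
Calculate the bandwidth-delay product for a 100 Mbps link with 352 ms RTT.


BDP = bandwidth * RTT
= 100 Mbps * 352 ms
= 100 * 1e6 * 352 / 1000 bits
= 35200000 bits
= 4400000 bytes
= 4296.875 KB
BDP = 35200000 bits (4400000 bytes)


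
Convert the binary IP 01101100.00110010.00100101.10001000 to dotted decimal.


01101100 = 108
00110010 = 50
00100101 = 37
10001000 = 136
IP: 108.50.37.136


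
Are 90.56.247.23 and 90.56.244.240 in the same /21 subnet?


Mask: 255.255.248.0
90.56.247.23 AND mask = 90.56.240.0
90.56.244.240 AND mask = 90.56.240.0
Yes, same subnet (90.56.240.0)


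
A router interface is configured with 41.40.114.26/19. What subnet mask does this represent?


/19 means 19 network bits, 13 host bits
Binary: 11111111111111111110000000000000
Mask: 255.255.224.0


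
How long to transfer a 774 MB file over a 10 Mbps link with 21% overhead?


Effective throughput = 10 * (1 - 21/100) = 7.9 Mbps
File size in Mb = 774 * 8 = 6192 Mb
Time = 6192 / 7.9
Time = 783.7975 seconds


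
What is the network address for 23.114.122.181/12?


IP:   00010111.01110010.01111010.10110101
Mask: 11111111.11110000.00000000.00000000
AND operation:
Net:  00010111.01110000.00000000.00000000
Network: 23.112.0.0/12


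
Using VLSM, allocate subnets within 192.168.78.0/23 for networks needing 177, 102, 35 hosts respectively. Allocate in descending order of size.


177 hosts -> /24 (254 usable): 192.168.78.0/24
102 hosts -> /25 (126 usable): 192.168.79.0/25
35 hosts -> /26 (62 usable): 192.168.79.128/26
Allocation: 192.168.78.0/24 (177 hosts, 254 usable); 192.168.79.0/25 (102 hosts, 126 usable); 192.168.79.128/26 (35 hosts, 62 usable)


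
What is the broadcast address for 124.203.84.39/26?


Network: 124.203.84.0/26
Host bits = 6
Set all host bits to 1:
Broadcast: 124.203.84.63


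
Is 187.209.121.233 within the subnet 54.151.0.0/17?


Subnet network: 54.151.0.0
Test IP AND mask: 187.209.0.0
No, 187.209.121.233 is not in 54.151.0.0/17


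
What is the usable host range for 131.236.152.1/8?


Network: 131.0.0.0
Broadcast: 131.255.255.255
First usable = network + 1
Last usable = broadcast - 1
Range: 131.0.0.1 to 131.255.255.254


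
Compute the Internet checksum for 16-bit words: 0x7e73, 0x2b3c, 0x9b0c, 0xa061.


Sum all words (with carry folding):
+ 0x7e73 = 0x7e73
+ 0x2b3c = 0xa9af
+ 0x9b0c = 0x44bc
+ 0xa061 = 0xe51d
One's complement: ~0xe51d
Checksum = 0x1ae2


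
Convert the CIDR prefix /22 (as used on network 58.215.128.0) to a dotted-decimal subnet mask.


/22 means 22 network bits, 10 host bits
Binary: 11111111111111111111110000000000
Mask: 255.255.252.0


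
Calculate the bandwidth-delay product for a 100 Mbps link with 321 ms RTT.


BDP = bandwidth * RTT
= 100 Mbps * 321 ms
= 100 * 1e6 * 321 / 1000 bits
= 32100000 bits
= 4012500 bytes
= 3918.457 KB
BDP = 32100000 bits (4012500 bytes)


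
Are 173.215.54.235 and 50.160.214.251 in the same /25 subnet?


Mask: 255.255.255.128
173.215.54.235 AND mask = 173.215.54.128
50.160.214.251 AND mask = 50.160.214.128
No, different subnets (173.215.54.128 vs 50.160.214.128)


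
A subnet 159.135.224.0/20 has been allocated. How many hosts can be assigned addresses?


Host bits = 32 - 20 = 12
Total addresses = 2^12 = 4096
Usable = total - 2 (network and broadcast)
Usable hosts: 4094


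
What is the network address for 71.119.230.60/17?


IP:   01000111.01110111.11100110.00111100
Mask: 11111111.11111111.10000000.00000000
AND operation:
Net:  01000111.01110111.10000000.00000000
Network: 71.119.128.0/17


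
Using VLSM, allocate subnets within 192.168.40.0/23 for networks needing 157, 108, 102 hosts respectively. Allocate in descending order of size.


157 hosts -> /24 (254 usable): 192.168.40.0/24
108 hosts -> /25 (126 usable): 192.168.41.0/25
102 hosts -> /25 (126 usable): 192.168.41.128/25
Allocation: 192.168.40.0/24 (157 hosts, 254 usable); 192.168.41.0/25 (108 hosts, 126 usable); 192.168.41.128/25 (102 hosts, 126 usable)


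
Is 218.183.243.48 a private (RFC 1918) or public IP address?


RFC 1918 private ranges:
  10.0.0.0/8 (10.0.0.0 - 10.255.255.255)
  172.16.0.0/12 (172.16.0.0 - 172.31.255.255)
  192.168.0.0/16 (192.168.0.0 - 192.168.255.255)
Public (not in any RFC 1918 range)


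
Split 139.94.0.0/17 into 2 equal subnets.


New prefix = 17 + 1 = 18
Each subnet has 16384 addresses
  139.94.0.0/18
  139.94.64.0/18
Subnets: 139.94.0.0/18, 139.94.64.0/18


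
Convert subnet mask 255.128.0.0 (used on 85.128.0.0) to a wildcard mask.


Subnet mask: 255.128.0.0
Wildcard = 255.255.255.255 - subnet mask
255 - 255 = 0
255 - 128 = 127
255 - 0 = 255
255 - 0 = 255
Wildcard: 0.127.255.255


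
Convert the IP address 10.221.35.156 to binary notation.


10 = 00001010
221 = 11011101
35 = 00100011
156 = 10011100
Binary: 00001010.11011101.00100011.10011100


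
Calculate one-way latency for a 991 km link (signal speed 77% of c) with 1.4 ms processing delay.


Speed = 0.77 * 3e5 km/s = 231000 km/s
Propagation delay = 991 / 231000 = 0.0043 s = 4.29 ms
Processing delay = 1.4 ms
Total one-way latency = 5.69 ms


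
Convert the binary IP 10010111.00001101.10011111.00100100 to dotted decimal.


10010111 = 151
00001101 = 13
10011111 = 159
00100100 = 36
IP: 151.13.159.36


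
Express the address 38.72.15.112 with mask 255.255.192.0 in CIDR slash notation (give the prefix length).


Binary: 11111111.11111111.11000000.00000000
Count leading 1s
Prefix: /18


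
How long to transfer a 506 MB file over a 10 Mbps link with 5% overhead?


Effective throughput = 10 * (1 - 5/100) = 9.5 Mbps
File size in Mb = 506 * 8 = 4048 Mb
Time = 4048 / 9.5
Time = 426.1053 seconds


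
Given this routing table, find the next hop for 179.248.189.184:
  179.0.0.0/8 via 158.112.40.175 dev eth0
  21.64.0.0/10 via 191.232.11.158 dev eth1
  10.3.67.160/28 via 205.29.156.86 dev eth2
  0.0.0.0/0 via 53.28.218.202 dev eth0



Longest prefix match for 179.248.189.184:
  /8 179.0.0.0: MATCH
  /10 21.64.0.0: no
  /28 10.3.67.160: no
  /0 0.0.0.0: MATCH
Selected: next-hop 158.112.40.175 via eth0 (matched /8)


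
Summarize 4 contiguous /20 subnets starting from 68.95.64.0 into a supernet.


Original prefix: /20
Number of subnets: 4 = 2^2
New prefix = 20 - 2 = 18
Supernet: 68.95.64.0/18


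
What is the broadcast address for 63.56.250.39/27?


Network: 63.56.250.32/27
Host bits = 5
Set all host bits to 1:
Broadcast: 63.56.250.63


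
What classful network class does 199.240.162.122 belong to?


First octet: 199
Binary: 11000111
110xxxxx -> Class C (192-223)
Class C, default mask 255.255.255.0 (/24)


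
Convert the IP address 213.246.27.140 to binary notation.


213 = 11010101
246 = 11110110
27 = 00011011
140 = 10001100
Binary: 11010101.11110110.00011011.10001100


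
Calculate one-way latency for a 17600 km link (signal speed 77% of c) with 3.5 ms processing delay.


Speed = 0.77 * 3e5 km/s = 231000 km/s
Propagation delay = 17600 / 231000 = 0.0762 s = 76.1905 ms
Processing delay = 3.5 ms
Total one-way latency = 79.6905 ms


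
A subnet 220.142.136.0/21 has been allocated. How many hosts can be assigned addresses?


Host bits = 32 - 21 = 11
Total addresses = 2^11 = 2048
Usable = total - 2 (network and broadcast)
Usable hosts: 2046


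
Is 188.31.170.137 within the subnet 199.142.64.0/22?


Subnet network: 199.142.64.0
Test IP AND mask: 188.31.168.0
No, 188.31.170.137 is not in 199.142.64.0/22


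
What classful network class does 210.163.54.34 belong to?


First octet: 210
Binary: 11010010
110xxxxx -> Class C (192-223)
Class C, default mask 255.255.255.0 (/24)


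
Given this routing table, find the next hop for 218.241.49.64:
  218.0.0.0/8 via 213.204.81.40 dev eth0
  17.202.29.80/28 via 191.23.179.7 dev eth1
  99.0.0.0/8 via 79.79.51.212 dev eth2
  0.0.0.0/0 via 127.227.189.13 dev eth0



Longest prefix match for 218.241.49.64:
  /8 218.0.0.0: MATCH
  /28 17.202.29.80: no
  /8 99.0.0.0: no
  /0 0.0.0.0: MATCH
Selected: next-hop 213.204.81.40 via eth0 (matched /8)


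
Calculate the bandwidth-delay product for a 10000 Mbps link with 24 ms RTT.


BDP = bandwidth * RTT
= 10000 Mbps * 24 ms
= 10000 * 1e6 * 24 / 1000 bits
= 240000000 bits
= 30000000 bytes
= 29296.875 KB
BDP = 240000000 bits (30000000 bytes)


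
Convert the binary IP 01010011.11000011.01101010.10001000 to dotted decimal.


01010011 = 83
11000011 = 195
01101010 = 106
10001000 = 136
IP: 83.195.106.136


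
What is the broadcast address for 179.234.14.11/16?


Network: 179.234.0.0/16
Host bits = 16
Set all host bits to 1:
Broadcast: 179.234.255.255


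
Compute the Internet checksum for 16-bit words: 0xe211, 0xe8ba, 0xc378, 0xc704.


Sum all words (with carry folding):
+ 0xe211 = 0xe211
+ 0xe8ba = 0xcacc
+ 0xc378 = 0x8e45
+ 0xc704 = 0x554a
One's complement: ~0x554a
Checksum = 0xaab5


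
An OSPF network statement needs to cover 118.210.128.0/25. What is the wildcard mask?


Subnet mask: 255.255.255.128
Wildcard = 255.255.255.255 - subnet mask
255 - 255 = 0
255 - 255 = 0
255 - 255 = 0
255 - 128 = 127
Wildcard: 0.0.0.127


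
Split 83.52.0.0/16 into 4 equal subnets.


New prefix = 16 + 2 = 18
Each subnet has 16384 addresses
  83.52.0.0/18
  83.52.64.0/18
  83.52.128.0/18
  83.52.192.0/18
Subnets: 83.52.0.0/18, 83.52.64.0/18, 83.52.128.0/18, 83.52.192.0/18


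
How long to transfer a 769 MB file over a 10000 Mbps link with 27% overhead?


Effective throughput = 10000 * (1 - 27/100) = 7300 Mbps
File size in Mb = 769 * 8 = 6152 Mb
Time = 6152 / 7300
Time = 0.8427 seconds


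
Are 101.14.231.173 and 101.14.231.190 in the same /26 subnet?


Mask: 255.255.255.192
101.14.231.173 AND mask = 101.14.231.128
101.14.231.190 AND mask = 101.14.231.128
Yes, same subnet (101.14.231.128)


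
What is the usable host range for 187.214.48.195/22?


Network: 187.214.48.0
Broadcast: 187.214.51.255
First usable = network + 1
Last usable = broadcast - 1
Range: 187.214.48.1 to 187.214.51.254


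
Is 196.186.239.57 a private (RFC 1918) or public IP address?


RFC 1918 private ranges:
  10.0.0.0/8 (10.0.0.0 - 10.255.255.255)
  172.16.0.0/12 (172.16.0.0 - 172.31.255.255)
  192.168.0.0/16 (192.168.0.0 - 192.168.255.255)
Public (not in any RFC 1918 range)


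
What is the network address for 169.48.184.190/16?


IP:   10101001.00110000.10111000.10111110
Mask: 11111111.11111111.00000000.00000000
AND operation:
Net:  10101001.00110000.00000000.00000000
Network: 169.48.0.0/16


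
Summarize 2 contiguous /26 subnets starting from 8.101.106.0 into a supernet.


Original prefix: /26
Number of subnets: 2 = 2^1
New prefix = 26 - 1 = 25
Supernet: 8.101.106.0/25


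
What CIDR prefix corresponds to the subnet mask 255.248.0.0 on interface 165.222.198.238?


Binary: 11111111.11111000.00000000.00000000
Count leading 1s
Prefix: /13


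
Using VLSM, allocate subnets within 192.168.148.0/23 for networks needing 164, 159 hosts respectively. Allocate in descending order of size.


164 hosts -> /24 (254 usable): 192.168.148.0/24
159 hosts -> /24 (254 usable): 192.168.149.0/24
Allocation: 192.168.148.0/24 (164 hosts, 254 usable); 192.168.149.0/24 (159 hosts, 254 usable)


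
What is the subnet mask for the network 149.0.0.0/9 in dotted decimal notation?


/9 means 9 network bits, 23 host bits
Binary: 11111111100000000000000000000000
Mask: 255.128.0.0


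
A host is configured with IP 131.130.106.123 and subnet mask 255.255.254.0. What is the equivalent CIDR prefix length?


Binary: 11111111.11111111.11111110.00000000
Count leading 1s
Prefix: /23


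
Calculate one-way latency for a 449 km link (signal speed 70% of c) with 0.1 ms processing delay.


Speed = 0.7 * 3e5 km/s = 210000 km/s
Propagation delay = 449 / 210000 = 0.0021 s = 2.1381 ms
Processing delay = 0.1 ms
Total one-way latency = 2.2381 ms


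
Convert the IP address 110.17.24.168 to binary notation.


110 = 01101110
17 = 00010001
24 = 00011000
168 = 10101000
Binary: 01101110.00010001.00011000.10101000


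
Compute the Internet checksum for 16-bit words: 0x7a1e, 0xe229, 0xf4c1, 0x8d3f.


Sum all words (with carry folding):
+ 0x7a1e = 0x7a1e
+ 0xe229 = 0x5c48
+ 0xf4c1 = 0x510a
+ 0x8d3f = 0xde49
One's complement: ~0xde49
Checksum = 0x21b6


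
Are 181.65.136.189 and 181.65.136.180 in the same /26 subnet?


Mask: 255.255.255.192
181.65.136.189 AND mask = 181.65.136.128
181.65.136.180 AND mask = 181.65.136.128
Yes, same subnet (181.65.136.128)


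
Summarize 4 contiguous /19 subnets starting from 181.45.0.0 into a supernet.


Original prefix: /19
Number of subnets: 4 = 2^2
New prefix = 19 - 2 = 17
Supernet: 181.45.0.0/17


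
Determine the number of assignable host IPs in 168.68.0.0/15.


Host bits = 32 - 15 = 17
Total addresses = 2^17 = 131072
Usable = total - 2 (network and broadcast)
Usable hosts: 131070


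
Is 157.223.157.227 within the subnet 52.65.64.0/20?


Subnet network: 52.65.64.0
Test IP AND mask: 157.223.144.0
No, 157.223.157.227 is not in 52.65.64.0/20


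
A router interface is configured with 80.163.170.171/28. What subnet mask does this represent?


/28 means 28 network bits, 4 host bits
Binary: 11111111111111111111111111110000
Mask: 255.255.255.240


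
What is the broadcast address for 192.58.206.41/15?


Network: 192.58.0.0/15
Host bits = 17
Set all host bits to 1:
Broadcast: 192.59.255.255


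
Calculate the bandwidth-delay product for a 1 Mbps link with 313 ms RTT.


BDP = bandwidth * RTT
= 1 Mbps * 313 ms
= 1 * 1e6 * 313 / 1000 bits
= 313000 bits
= 39125 bytes
= 38.208 KB
BDP = 313000 bits (39125 bytes)


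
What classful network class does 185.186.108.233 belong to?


First octet: 185
Binary: 10111001
10xxxxxx -> Class B (128-191)
Class B, default mask 255.255.0.0 (/16)


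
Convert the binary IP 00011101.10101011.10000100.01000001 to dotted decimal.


00011101 = 29
10101011 = 171
10000100 = 132
01000001 = 65
IP: 29.171.132.65


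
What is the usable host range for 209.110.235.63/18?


Network: 209.110.192.0
Broadcast: 209.110.255.255
First usable = network + 1
Last usable = broadcast - 1
Range: 209.110.192.1 to 209.110.255.254


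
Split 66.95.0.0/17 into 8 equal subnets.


New prefix = 17 + 3 = 20
Each subnet has 4096 addresses
  66.95.0.0/20
  66.95.16.0/20
  66.95.32.0/20
  66.95.48.0/20
  66.95.64.0/20
  66.95.80.0/20
  66.95.96.0/20
  66.95.112.0/20
Subnets: 66.95.0.0/20, 66.95.16.0/20, 66.95.32.0/20, 66.95.48.0/20, 66.95.64.0/20, 66.95.80.0/20, 66.95.96.0/20, 66.95.112.0/20


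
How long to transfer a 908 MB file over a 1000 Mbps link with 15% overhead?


Effective throughput = 1000 * (1 - 15/100) = 850 Mbps
File size in Mb = 908 * 8 = 7264 Mb
Time = 7264 / 850
Time = 8.5459 seconds


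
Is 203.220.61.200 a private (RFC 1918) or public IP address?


RFC 1918 private ranges:
  10.0.0.0/8 (10.0.0.0 - 10.255.255.255)
  172.16.0.0/12 (172.16.0.0 - 172.31.255.255)
  192.168.0.0/16 (192.168.0.0 - 192.168.255.255)
Public (not in any RFC 1918 range)


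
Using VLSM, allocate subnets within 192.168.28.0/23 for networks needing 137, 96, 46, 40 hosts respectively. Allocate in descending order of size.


137 hosts -> /24 (254 usable): 192.168.28.0/24
96 hosts -> /25 (126 usable): 192.168.29.0/25
46 hosts -> /26 (62 usable): 192.168.29.128/26
40 hosts -> /26 (62 usable): 192.168.29.192/26
Allocation: 192.168.28.0/24 (137 hosts, 254 usable); 192.168.29.0/25 (96 hosts, 126 usable); 192.168.29.128/26 (46 hosts, 62 usable); 192.168.29.192/26 (40 hosts, 62 usable)


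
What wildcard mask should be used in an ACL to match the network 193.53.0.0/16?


Subnet mask: 255.255.0.0
Wildcard = 255.255.255.255 - subnet mask
255 - 255 = 0
255 - 255 = 0
255 - 0 = 255
255 - 0 = 255
Wildcard: 0.0.255.255


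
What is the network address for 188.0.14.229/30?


IP:   10111100.00000000.00001110.11100101
Mask: 11111111.11111111.11111111.11111100
AND operation:
Net:  10111100.00000000.00001110.11100100
Network: 188.0.14.228/30
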